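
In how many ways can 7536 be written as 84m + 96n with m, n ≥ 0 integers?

gcd(96, 84) = 12.
By Bézout, 84×(-1) + 96×(1) = 12.
One solution: (4, 75).
General: m = 4 + 8t, n = 75 - 7t.
m ≥ 0 ⇒ t ≥ 0; n ≥ 0 ⇒ t ≤ 10. So t ∈ [0, 10]: 11 solutions.

11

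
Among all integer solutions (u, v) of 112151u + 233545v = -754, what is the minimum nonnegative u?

gcd(233545, 112151):
  233545 = 2*112151 + 9243
  112151 = 12*9243 + 1235
  9243 = 7*1235 + 598
  1235 = 2*598 + 39
  598 = 15*39 + 13
  39 = 3*13
so gcd(233545, 112151) = 13.
13 divides -754, so solutions exist.
Back-substitute for Bézout coefficients:
  13 = 598 - 15*39
  ... = 112151*(-5862) + 233545*(2815)
Scale by -754/13 = -58: (u₀, v₀) = (339996, -163270).
General solution: u = 339996 + 17965t, v = -163270 - 8627t for integer t.
u ≥ 0: smallest is 339996 mod 17965 = 16626 (at t = -18), with v = -7984.

16626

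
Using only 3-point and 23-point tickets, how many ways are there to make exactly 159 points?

3

Need nonnegative integers with 3j + 23k = 159.
gcd(3, 23) = 1, and 3·(8) + 23·(-1) = 1.
So (j₀, k₀) = (1272, -159); general j = 1272 + 23t, k = -159 - 3t.
j ≥ 0 ⇒ t ≥ -55; k ≥ 0 ⇒ t ≤ -53. That's 3 values of t.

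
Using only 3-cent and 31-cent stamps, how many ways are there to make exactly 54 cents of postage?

Need nonnegative integers with 3j + 31k = 54.
gcd(3, 31) = 1, and 3·(-10) + 31·(1) = 1.
So (j₀, k₀) = (-540, 54); general j = -540 + 31t, k = 54 - 3t.
j ≥ 0 ⇒ t ≥ 18; k ≥ 0 ⇒ t ≤ 18. That's 1 value of t.

1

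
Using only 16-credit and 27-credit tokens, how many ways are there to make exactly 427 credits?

Need nonnegative integers with 16j + 27k = 427.
gcd(16, 27) = 1, and 16·(-5) + 27·(3) = 1.
So (j₀, k₀) = (-2135, 1281); general j = -2135 + 27t, k = 1281 - 16t.
j ≥ 0 ⇒ t ≥ 80; k ≥ 0 ⇒ t ≤ 80. That's 1 value of t.

1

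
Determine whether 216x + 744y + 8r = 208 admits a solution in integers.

yes

gcd(744, 216) = 24.
gcd(24, 8) = 8.
8 divides 208, so integer solutions exist.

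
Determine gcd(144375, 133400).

25

gcd(144375, 133400) = 25  (144375 = 1·133400 + 10975, 133400 = 12·10975 + 1700, 10975 = 6·1700 + 775, 1700 = 2·775 + 150, 775 = 5·150 + 25, 150 = 6·25).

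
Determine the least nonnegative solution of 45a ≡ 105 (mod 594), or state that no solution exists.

gcd(594, 45):
  594 = 13×45 + 9
  45 = 5×9
so gcd(594, 45) = 9.
9 does not divide 105, so the congruence has no solution.

no solution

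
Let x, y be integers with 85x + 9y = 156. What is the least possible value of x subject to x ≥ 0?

3

gcd(85, 9):
  85 = 9*9 + 4
  9 = 2*4 + 1
  4 = 4*1
so gcd(85, 9) = 1.
1 divides 156, so solutions exist.
Back-substitute for Bézout coefficients:
  1 = 9 - 2*4
  ... = 85*(-2) + 9*(19)
Scale by 156/1 = 156: (x₀, y₀) = (-312, 2964).
General solution: x = -312 + 9t, y = 2964 - 85t for integer t.
x ≥ 0: smallest is -312 mod 9 = 3 (at t = 35), with y = -11.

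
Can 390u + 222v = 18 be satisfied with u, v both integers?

yes

gcd(390, 222) = 6  (390 = 1*222 + 168, 222 = 1*168 + 54, 168 = 3*54 + 6, 54 = 9*6).
6 divides 18, so integer solutions exist.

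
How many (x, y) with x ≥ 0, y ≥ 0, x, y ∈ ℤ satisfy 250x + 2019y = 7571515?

15

gcd(2019, 250):
  2019 = 8·250 + 19
  250 = 13·19 + 3
  19 = 6·3 + 1
  3 = 3·1
so gcd(2019, 250) = 1.
Back-substitute for Bézout coefficients:
  1 = 19 - 6·3
  ... = 250·(-638) + 2019·(79)
Scale by 7571515: one solution is (-4830626570, 598149685). Reduce x mod 2019: (526, 3685).
General: x = 526 + 2019t, y = 3685 - 250t.
x ≥ 0 ⇒ t ≥ 0; y ≥ 0 ⇒ t ≤ 14. So t ∈ [0, 14]: 15 solutions.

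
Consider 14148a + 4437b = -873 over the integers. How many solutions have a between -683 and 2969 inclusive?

gcd(14148, 4437) = 9.
By Bézout, 14148·(-53) + 4437·(169) = 9.
Particular solution: (211, -673).
General solution: a = 211 + 493t, b = -673 - 1572t for integer t.
-683 ≤ 211 + 493t ≤ 2969 gives t ∈ [-1, 5], which is 7 values.

7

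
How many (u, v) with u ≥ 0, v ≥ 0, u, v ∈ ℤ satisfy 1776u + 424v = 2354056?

gcd(1776, 424):
  1776 = 4·424 + 80
  424 = 5·80 + 24
  80 = 3·24 + 8
  24 = 3·8
so gcd(1776, 424) = 8.
Back-substitute for Bézout coefficients:
  8 = 80 - 3·24
  ... = 1776·(16) + 424·(-67)
Scale by 294257: one solution is (4708112, -19715219). Reduce u mod 53: (16, 5485).
General: u = 16 + 53t, v = 5485 - 222t.
u ≥ 0 ⇒ t ≥ 0; v ≥ 0 ⇒ t ≤ 24. So t ∈ [0, 24]: 25 solutions.

25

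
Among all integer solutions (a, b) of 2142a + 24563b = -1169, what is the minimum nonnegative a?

1387

gcd(24563, 2142) = 7  (24563 = 11·2142 + 1001, 2142 = 2·1001 + 140, 1001 = 7·140 + 21, 140 = 6·21 + 14, 21 = 1·14 + 7, 14 = 2·7).
7 divides -1169, so solutions exist.
Back-substituting, 2142·(-1227) + 24563·(107) = 7.
Scale by -1169/7 = -167: (a₀, b₀) = (204909, -17869).
General solution: a = 204909 + 3509t, b = -17869 - 306t for integer t.
a ≥ 0: smallest is 204909 mod 3509 = 1387 (at t = -58), with b = -121.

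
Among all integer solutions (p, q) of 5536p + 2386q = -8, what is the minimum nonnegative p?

gcd(5536, 2386) = 2.
2 divides -8, so solutions exist.
By Bézout, 5536*(203) + 2386*(-471) = 2.
Scale by -8/2 = -4: (p₀, q₀) = (-812, 1884).
General solution: p = -812 + 1193t, q = 1884 - 2768t for integer t.
p ≥ 0: smallest is -812 mod 1193 = 381 (at t = 1), with q = -884.

381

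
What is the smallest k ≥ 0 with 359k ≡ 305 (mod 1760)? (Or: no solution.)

295

gcd(1760, 359) = 1  (1760 = 4*359 + 324, 359 = 1*324 + 35, 324 = 9*35 + 9, 35 = 3*9 + 8, 9 = 1*8 + 1, 8 = 8*1).
1 divides 305, so solutions exist.
Back-substituting, 359*(-201) + 1760*(41) = 1.
So 359*(-201) ≡ 1 (mod 1760); multiply by 305: k ≡ -61305 (mod 1760).
Smallest nonnegative: k = -61305 mod 1760 = 295.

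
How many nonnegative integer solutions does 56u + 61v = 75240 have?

22

gcd(61, 56) = 1.
By Bézout, 56·(12) + 61·(-11) = 1.
One solution: (19, 1216).
General: u = 19 + 61t, v = 1216 - 56t.
u ≥ 0 ⇒ t ≥ 0; v ≥ 0 ⇒ t ≤ 21. So t ∈ [0, 21]: 22 solutions.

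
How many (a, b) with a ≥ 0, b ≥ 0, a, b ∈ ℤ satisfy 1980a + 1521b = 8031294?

24

gcd(1980, 1521) = 9.
By Bézout, 1980·(-53) + 1521·(69) = 9.
One solution: (97, 5154).
General: a = 97 + 169t, b = 5154 - 220t.
a ≥ 0 ⇒ t ≥ 0; b ≥ 0 ⇒ t ≤ 23. So t ∈ [0, 23]: 24 solutions.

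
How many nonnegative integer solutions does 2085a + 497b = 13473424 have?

gcd(2085, 497) = 1  (2085 = 4·497 + 97, 497 = 5·97 + 12, 97 = 8·12 + 1, 12 = 12·1).
Back-substituting, 2085·(41) + 497·(-172) = 1.
Scale by 13473424: one solution is (552410384, -2317428928). Reduce a mod 497: (351, 25637).
General: a = 351 + 497t, b = 25637 - 2085t.
a ≥ 0 ⇒ t ≥ 0; b ≥ 0 ⇒ t ≤ 12. So t ∈ [0, 12]: 13 solutions.

13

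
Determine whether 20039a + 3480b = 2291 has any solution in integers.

gcd(20039, 3480) = 29  (20039 = 5×3480 + 2639, 3480 = 1×2639 + 841, 2639 = 3×841 + 116, 841 = 7×116 + 29, 116 = 4×29).
29 divides 2291, so integer solutions exist.

yes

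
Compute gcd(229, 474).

gcd(474, 229):
  474 = 2×229 + 16
  229 = 14×16 + 5
  16 = 3×5 + 1
  5 = 5×1
so gcd(474, 229) = 1.

1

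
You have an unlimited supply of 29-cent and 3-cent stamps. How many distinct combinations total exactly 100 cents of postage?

1

Need nonnegative integers with 29j + 3k = 100.
gcd(29, 3) = 1, and 29·(-1) + 3·(10) = 1.
So (j₀, k₀) = (-100, 1000); general j = -100 + 3t, k = 1000 - 29t.
j ≥ 0 ⇒ t ≥ 34; k ≥ 0 ⇒ t ≤ 34. That's 1 value of t.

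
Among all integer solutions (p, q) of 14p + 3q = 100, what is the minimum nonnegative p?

2

gcd(14, 3) = 1  (14 = 4×3 + 2, 3 = 1×2 + 1, 2 = 2×1).
1 divides 100, so solutions exist.
Back-substituting, 14×(-1) + 3×(5) = 1.
Scale by 100/1 = 100: (p₀, q₀) = (-100, 500).
General solution: p = -100 + 3t, q = 500 - 14t for integer t.
p ≥ 0: smallest is -100 mod 3 = 2 (at t = 34), with q = 24.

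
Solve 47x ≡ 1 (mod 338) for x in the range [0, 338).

187

gcd(338, 47) = 1.
By Bézout, 47×(-151) + 338×(21) = 1.
So 47×-151 ≡ 1 (mod 338), and -151 mod 338 = 187.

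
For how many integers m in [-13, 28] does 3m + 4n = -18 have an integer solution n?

10

gcd(4, 3):
  4 = 1*3 + 1
  3 = 3*1
so gcd(4, 3) = 1.
Back-substitute for Bézout coefficients:
  1 = 4 - 1*3
  ... = 3*(-1) + 4*(1)
Scale by -18: particular solution (18, -18); reduce m mod 4: (2, -6).
General solution: m = 2 + 4t, n = -6 - 3t for integer t.
-13 ≤ 2 + 4t ≤ 28 gives t ∈ [-3, 6], which is 10 values.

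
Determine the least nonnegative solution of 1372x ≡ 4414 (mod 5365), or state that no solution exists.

gcd(5365, 1372) = 1  (5365 = 3·1372 + 1249, 1372 = 1·1249 + 123, 1249 = 10·123 + 19, 123 = 6·19 + 9, 19 = 2·9 + 1, 9 = 9·1).
1 divides 4414, so solutions exist.
Back-substituting, 1372·(-567) + 5365·(145) = 1.
So 1372·(-567) ≡ 1 (mod 5365); multiply by 4414: x ≡ -2502738 (mod 5365).
Smallest nonnegative: x = -2502738 mod 5365 = 2717.

2717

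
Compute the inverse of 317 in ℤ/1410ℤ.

983

gcd(1410, 317) = 1  (1410 = 4·317 + 142, 317 = 2·142 + 33, 142 = 4·33 + 10, 33 = 3·10 + 3, 10 = 3·3 + 1, 3 = 3·1).
Back-substituting, 317·(-427) + 1410·(96) = 1.
So 317·-427 ≡ 1 (mod 1410), and -427 mod 1410 = 983.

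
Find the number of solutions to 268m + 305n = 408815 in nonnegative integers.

gcd(305, 268):
  305 = 1·268 + 37
  268 = 7·37 + 9
  37 = 4·9 + 1
  9 = 9·1
so gcd(305, 268) = 1.
Back-substitute for Bézout coefficients:
  1 = 37 - 4·9
  ... = 268·(-33) + 305·(29)
Scale by 408815: one solution is (-13490895, 11855635). Reduce m mod 305: (170, 1191).
General: m = 170 + 305t, n = 1191 - 268t.
m ≥ 0 ⇒ t ≥ 0; n ≥ 0 ⇒ t ≤ 4. So t ∈ [0, 4]: 5 solutions.

5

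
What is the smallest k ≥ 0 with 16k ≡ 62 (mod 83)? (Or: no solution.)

35

gcd(83, 16):
  83 = 5×16 + 3
  16 = 5×3 + 1
  3 = 3×1
so gcd(83, 16) = 1.
1 divides 62, so solutions exist.
Back-substitute for Bézout coefficients:
  1 = 16 - 5×3
  ... = 16×(26) + 83×(-5)
So 16×(26) ≡ 1 (mod 83); multiply by 62: k ≡ 1612 (mod 83).
Smallest nonnegative: k = 1612 mod 83 = 35.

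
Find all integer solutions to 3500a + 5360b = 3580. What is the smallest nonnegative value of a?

gcd(5360, 3500) = 20.
20 divides 3580, so solutions exist.
By Bézout, 3500*(-49) + 5360*(32) = 20.
Scale by 3580/20 = 179: (a₀, b₀) = (-8771, 5728).
General solution: a = -8771 + 268t, b = 5728 - 175t for integer t.
a ≥ 0: smallest is -8771 mod 268 = 73 (at t = 33), with b = -47.

73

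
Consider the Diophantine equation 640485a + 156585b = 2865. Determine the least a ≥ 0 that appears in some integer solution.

gcd(640485, 156585):
  640485 = 4*156585 + 14145
  156585 = 11*14145 + 990
  14145 = 14*990 + 285
  990 = 3*285 + 135
  285 = 2*135 + 15
  135 = 9*15
so gcd(640485, 156585) = 15.
15 divides 2865, so solutions exist.
Back-substitute for Bézout coefficients:
  15 = 285 - 2*135
  ... = 640485*(1107) + 156585*(-4528)
Scale by 2865/15 = 191: (a₀, b₀) = (211437, -864848).
General solution: a = 211437 + 10439t, b = -864848 - 42699t for integer t.
a ≥ 0: smallest is 211437 mod 10439 = 2657 (at t = -20), with b = -10868.

2657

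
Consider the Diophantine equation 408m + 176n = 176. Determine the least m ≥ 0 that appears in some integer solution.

0

gcd(408, 176) = 8  (408 = 2*176 + 56, 176 = 3*56 + 8, 56 = 7*8).
8 divides 176, so solutions exist.
Back-substituting, 408*(-3) + 176*(7) = 8.
Scale by 176/8 = 22: (m₀, n₀) = (-66, 154).
General solution: m = -66 + 22t, n = 154 - 51t for integer t.
m ≥ 0: smallest is -66 mod 22 = 0 (at t = 3), with n = 1.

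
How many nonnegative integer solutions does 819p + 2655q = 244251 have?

gcd(2655, 819) = 9.
By Bézout, 819×(-94) + 2655×(29) = 9.
One solution: (94, 63).
General: p = 94 + 295t, q = 63 - 91t.
p ≥ 0 ⇒ t ≥ 0; q ≥ 0 ⇒ t ≤ 0. So t ∈ [0, 0]: 1 solution.

1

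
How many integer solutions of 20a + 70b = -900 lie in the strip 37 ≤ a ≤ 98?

9

gcd(70, 20) = 10  (70 = 3·20 + 10, 20 = 2·10).
Back-substituting, 20·(-3) + 70·(1) = 10.
Scale by -90: particular solution (270, -90); reduce a mod 7: (4, -14).
General solution: a = 4 + 7t, b = -14 - 2t for integer t.
37 ≤ 4 + 7t ≤ 98 gives t ∈ [5, 13], which is 9 values.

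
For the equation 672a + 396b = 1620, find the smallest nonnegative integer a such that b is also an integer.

3

gcd(672, 396):
  672 = 1×396 + 276
  396 = 1×276 + 120
  276 = 2×120 + 36
  120 = 3×36 + 12
  36 = 3×12
so gcd(672, 396) = 12.
12 divides 1620, so solutions exist.
Back-substitute for Bézout coefficients:
  12 = 120 - 3×36
  ... = 672×(-10) + 396×(17)
Scale by 1620/12 = 135: (a₀, b₀) = (-1350, 2295).
General solution: a = -1350 + 33t, b = 2295 - 56t for integer t.
a ≥ 0: smallest is -1350 mod 33 = 3 (at t = 41), with b = -1.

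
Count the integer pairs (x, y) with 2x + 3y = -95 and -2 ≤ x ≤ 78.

gcd(3, 2):
  3 = 1×2 + 1
  2 = 2×1
so gcd(3, 2) = 1.
Back-substitute for Bézout coefficients:
  1 = 3 - 1×2
  ... = 2×(-1) + 3×(1)
Scale by -95: particular solution (95, -95); reduce x mod 3: (2, -33).
General solution: x = 2 + 3t, y = -33 - 2t for integer t.
-2 ≤ 2 + 3t ≤ 78 gives t ∈ [-1, 25], which is 27 values.

27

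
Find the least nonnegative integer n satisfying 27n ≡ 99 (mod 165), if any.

gcd(165, 27) = 3  (165 = 6·27 + 3, 27 = 9·3).
3 divides 99, so solutions exist.
Back-substituting, 27·(-6) + 165·(1) = 3.
So 27·(-6) ≡ 3 (mod 165); multiply by 33: n ≡ -198 (mod 55).
Smallest nonnegative: n = -198 mod 55 = 22.

22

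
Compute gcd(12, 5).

gcd(12, 5):
  12 = 2*5 + 2
  5 = 2*2 + 1
  2 = 2*1
so gcd(12, 5) = 1.

1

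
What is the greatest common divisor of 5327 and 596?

1

gcd(5327, 596):
  5327 = 8*596 + 559
  596 = 1*559 + 37
  559 = 15*37 + 4
  37 = 9*4 + 1
  4 = 4*1
so gcd(5327, 596) = 1.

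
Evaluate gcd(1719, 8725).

1

gcd(8725, 1719) = 1  (8725 = 5×1719 + 130, 1719 = 13×130 + 29, 130 = 4×29 + 14, 29 = 2×14 + 1, 14 = 14×1).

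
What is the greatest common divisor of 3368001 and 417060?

gcd(3368001, 417060) = 21  (3368001 = 8*417060 + 31521, 417060 = 13*31521 + 7287, 31521 = 4*7287 + 2373, 7287 = 3*2373 + 168, 2373 = 14*168 + 21, 168 = 8*21).

21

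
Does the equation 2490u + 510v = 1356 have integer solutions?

gcd(2490, 510) = 30  (2490 = 4·510 + 450, 510 = 1·450 + 60, 450 = 7·60 + 30, 60 = 2·30).
30 does not divide 1356 (remainder 6), so no integer solutions.

no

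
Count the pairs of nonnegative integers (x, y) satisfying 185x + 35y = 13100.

gcd(185, 35) = 5  (185 = 5·35 + 10, 35 = 3·10 + 5, 10 = 2·5).
Back-substituting, 185·(-3) + 35·(16) = 5.
Scale by 2620: one solution is (-7860, 41920). Reduce x mod 7: (1, 369).
General: x = 1 + 7t, y = 369 - 37t.
x ≥ 0 ⇒ t ≥ 0; y ≥ 0 ⇒ t ≤ 9. So t ∈ [0, 9]: 10 solutions.

10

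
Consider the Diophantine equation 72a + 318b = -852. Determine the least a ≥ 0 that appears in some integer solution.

50

gcd(318, 72) = 6  (318 = 4*72 + 30, 72 = 2*30 + 12, 30 = 2*12 + 6, 12 = 2*6).
6 divides -852, so solutions exist.
Back-substituting, 72*(-22) + 318*(5) = 6.
Scale by -852/6 = -142: (a₀, b₀) = (3124, -710).
General solution: a = 3124 + 53t, b = -710 - 12t for integer t.
a ≥ 0: smallest is 3124 mod 53 = 50 (at t = -58), with b = -14.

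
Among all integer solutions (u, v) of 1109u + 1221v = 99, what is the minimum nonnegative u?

1122

gcd(1221, 1109):
  1221 = 1×1109 + 112
  1109 = 9×112 + 101
  112 = 1×101 + 11
  101 = 9×11 + 2
  11 = 5×2 + 1
  2 = 2×1
so gcd(1221, 1109) = 1.
1 divides 99, so solutions exist.
Back-substitute for Bézout coefficients:
  1 = 11 - 5×2
  ... = 1109×(-556) + 1221×(505)
Scale by 99/1 = 99: (u₀, v₀) = (-55044, 49995).
General solution: u = -55044 + 1221t, v = 49995 - 1109t for integer t.
u ≥ 0: smallest is -55044 mod 1221 = 1122 (at t = 46), with v = -1019.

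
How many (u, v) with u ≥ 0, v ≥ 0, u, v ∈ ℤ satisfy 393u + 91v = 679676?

19

gcd(393, 91) = 1  (393 = 4×91 + 29, 91 = 3×29 + 4, 29 = 7×4 + 1, 4 = 4×1).
Back-substituting, 393×(22) + 91×(-95) = 1.
Scale by 679676: one solution is (14952872, -64569220). Reduce u mod 91: (25, 7361).
General: u = 25 + 91t, v = 7361 - 393t.
u ≥ 0 ⇒ t ≥ 0; v ≥ 0 ⇒ t ≤ 18. So t ∈ [0, 18]: 19 solutions.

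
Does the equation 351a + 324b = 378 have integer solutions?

gcd(351, 324) = 27  (351 = 1·324 + 27, 324 = 12·27).
27 divides 378, so integer solutions exist.

yes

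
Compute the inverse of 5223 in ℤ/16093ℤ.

gcd(16093, 5223) = 1.
By Bézout, 5223×(-7629) + 16093×(2476) = 1.
So 5223×-7629 ≡ 1 (mod 16093), and -7629 mod 16093 = 8464.

8464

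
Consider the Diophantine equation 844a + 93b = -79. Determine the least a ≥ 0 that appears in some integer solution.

2

gcd(844, 93) = 1.
1 divides -79, so solutions exist.
By Bézout, 844·(40) + 93·(-363) = 1.
Scale by -79/1 = -79: (a₀, b₀) = (-3160, 28677).
General solution: a = -3160 + 93t, b = 28677 - 844t for integer t.
a ≥ 0: smallest is -3160 mod 93 = 2 (at t = 34), with b = -19.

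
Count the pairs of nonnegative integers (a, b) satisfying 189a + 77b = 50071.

24

gcd(189, 77) = 7.
By Bézout, 189*(-2) + 77*(5) = 7.
One solution: (5, 638).
General: a = 5 + 11t, b = 638 - 27t.
a ≥ 0 ⇒ t ≥ 0; b ≥ 0 ⇒ t ≤ 23. So t ∈ [0, 23]: 24 solutions.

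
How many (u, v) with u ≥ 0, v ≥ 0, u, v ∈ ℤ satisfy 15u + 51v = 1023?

gcd(51, 15):
  51 = 3×15 + 6
  15 = 2×6 + 3
  6 = 2×3
so gcd(51, 15) = 3.
Back-substitute for Bézout coefficients:
  3 = 15 - 2×6
  ... = 15×(7) + 51×(-2)
Scale by 341: one solution is (2387, -682). Reduce u mod 17: (7, 18).
General: u = 7 + 17t, v = 18 - 5t.
u ≥ 0 ⇒ t ≥ 0; v ≥ 0 ⇒ t ≤ 3. So t ∈ [0, 3]: 4 solutions.

4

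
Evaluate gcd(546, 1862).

14

gcd(1862, 546) = 14  (1862 = 3*546 + 224, 546 = 2*224 + 98, 224 = 2*98 + 28, 98 = 3*28 + 14, 28 = 2*14).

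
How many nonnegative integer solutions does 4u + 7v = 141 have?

gcd(7, 4) = 1  (7 = 1·4 + 3, 4 = 1·3 + 1, 3 = 3·1).
Back-substituting, 4·(2) + 7·(-1) = 1.
Scale by 141: one solution is (282, -141). Reduce u mod 7: (2, 19).
General: u = 2 + 7t, v = 19 - 4t.
u ≥ 0 ⇒ t ≥ 0; v ≥ 0 ⇒ t ≤ 4. So t ∈ [0, 4]: 5 solutions.

5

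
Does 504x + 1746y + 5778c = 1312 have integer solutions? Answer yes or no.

no

gcd(1746, 504) = 18  (1746 = 3×504 + 234, 504 = 2×234 + 36, 234 = 6×36 + 18, 36 = 2×18).
gcd(18, 5778) = 18.
18 does not divide 1312 (remainder 16), so no integer solutions.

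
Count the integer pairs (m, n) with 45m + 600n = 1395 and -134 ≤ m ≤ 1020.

gcd(600, 45):
  600 = 13*45 + 15
  45 = 3*15
so gcd(600, 45) = 15.
Back-substitute for Bézout coefficients:
  15 = 600 - 13*45
  ... = 45*(-13) + 600*(1)
Scale by 93: particular solution (-1209, 93); reduce m mod 40: (31, 0).
General solution: m = 31 + 40t, n = 0 - 3t for integer t.
-134 ≤ 31 + 40t ≤ 1020 gives t ∈ [-4, 24], which is 29 values.

29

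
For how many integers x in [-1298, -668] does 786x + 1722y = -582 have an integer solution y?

gcd(1722, 786) = 6  (1722 = 2×786 + 150, 786 = 5×150 + 36, 150 = 4×36 + 6, 36 = 6×6).
Back-substituting, 786×(-46) + 1722×(21) = 6.
Scale by -97: particular solution (4462, -2037); reduce x mod 287: (157, -72).
General solution: x = 157 + 287t, y = -72 - 131t for integer t.
-1298 ≤ 157 + 287t ≤ -668 gives t ∈ [-5, -3], which is 3 values.

3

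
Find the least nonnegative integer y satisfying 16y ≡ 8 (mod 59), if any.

30

gcd(59, 16):
  59 = 3×16 + 11
  16 = 1×11 + 5
  11 = 2×5 + 1
  5 = 5×1
so gcd(59, 16) = 1.
1 divides 8, so solutions exist.
Back-substitute for Bézout coefficients:
  1 = 11 - 2×5
  ... = 16×(-11) + 59×(3)
So 16×(-11) ≡ 1 (mod 59); multiply by 8: y ≡ -88 (mod 59).
Smallest nonnegative: y = -88 mod 59 = 30.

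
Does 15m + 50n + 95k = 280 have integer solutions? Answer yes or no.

yes

gcd(50, 15) = 5.
gcd(5, 95) = 5.
5 divides 280, so integer solutions exist.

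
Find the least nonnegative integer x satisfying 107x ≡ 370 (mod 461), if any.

gcd(461, 107) = 1.
1 divides 370, so solutions exist.
By Bézout, 107·(-56) + 461·(13) = 1.
So 107·(-56) ≡ 1 (mod 461); multiply by 370: x ≡ -20720 (mod 461).
Smallest nonnegative: x = -20720 mod 461 = 25.

25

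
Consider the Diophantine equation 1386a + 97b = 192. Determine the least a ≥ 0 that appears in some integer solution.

gcd(1386, 97):
  1386 = 14·97 + 28
  97 = 3·28 + 13
  28 = 2·13 + 2
  13 = 6·2 + 1
  2 = 2·1
so gcd(1386, 97) = 1.
1 divides 192, so solutions exist.
Back-substitute for Bézout coefficients:
  1 = 13 - 6·2
  ... = 1386·(-45) + 97·(643)
Scale by 192/1 = 192: (a₀, b₀) = (-8640, 123456).
General solution: a = -8640 + 97t, b = 123456 - 1386t for integer t.
a ≥ 0: smallest is -8640 mod 97 = 90 (at t = 90), with b = -1284.

90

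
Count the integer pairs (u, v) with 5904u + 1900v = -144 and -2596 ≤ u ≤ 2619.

gcd(5904, 1900) = 4  (5904 = 3·1900 + 204, 1900 = 9·204 + 64, 204 = 3·64 + 12, 64 = 5·12 + 4, 12 = 3·4).
Back-substituting, 5904·(-149) + 1900·(463) = 4.
Scale by -36: particular solution (5364, -16668); reduce u mod 475: (139, -432).
General solution: u = 139 + 475t, v = -432 - 1476t for integer t.
-2596 ≤ 139 + 475t ≤ 2619 gives t ∈ [-5, 5], which is 11 values.

11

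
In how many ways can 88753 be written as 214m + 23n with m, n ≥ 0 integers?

gcd(214, 23) = 1  (214 = 9*23 + 7, 23 = 3*7 + 2, 7 = 3*2 + 1, 2 = 2*1).
Back-substituting, 214*(10) + 23*(-93) = 1.
Scale by 88753: one solution is (887530, -8254029). Reduce m mod 23: (6, 3803).
General: m = 6 + 23t, n = 3803 - 214t.
m ≥ 0 ⇒ t ≥ 0; n ≥ 0 ⇒ t ≤ 17. So t ∈ [0, 17]: 18 solutions.

18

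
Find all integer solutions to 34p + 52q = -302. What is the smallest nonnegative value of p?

11

gcd(52, 34) = 2  (52 = 1·34 + 18, 34 = 1·18 + 16, 18 = 1·16 + 2, 16 = 8·2).
2 divides -302, so solutions exist.
Back-substituting, 34·(-3) + 52·(2) = 2.
Scale by -302/2 = -151: (p₀, q₀) = (453, -302).
General solution: p = 453 + 26t, q = -302 - 17t for integer t.
p ≥ 0: smallest is 453 mod 26 = 11 (at t = -17), with q = -13.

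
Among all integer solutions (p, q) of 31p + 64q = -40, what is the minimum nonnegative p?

40

gcd(64, 31):
  64 = 2·31 + 2
  31 = 15·2 + 1
  2 = 2·1
so gcd(64, 31) = 1.
1 divides -40, so solutions exist.
Back-substitute for Bézout coefficients:
  1 = 31 - 15·2
  ... = 31·(31) + 64·(-15)
Scale by -40/1 = -40: (p₀, q₀) = (-1240, 600).
General solution: p = -1240 + 64t, q = 600 - 31t for integer t.
p ≥ 0: smallest is -1240 mod 64 = 40 (at t = 20), with q = -20.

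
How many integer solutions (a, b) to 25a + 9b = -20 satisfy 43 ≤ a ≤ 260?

gcd(25, 9):
  25 = 2×9 + 7
  9 = 1×7 + 2
  7 = 3×2 + 1
  2 = 2×1
so gcd(25, 9) = 1.
Back-substitute for Bézout coefficients:
  1 = 7 - 3×2
  ... = 25×(4) + 9×(-11)
Scale by -20: particular solution (-80, 220); reduce a mod 9: (1, -5).
General solution: a = 1 + 9t, b = -5 - 25t for integer t.
43 ≤ 1 + 9t ≤ 260 gives t ∈ [5, 28], which is 24 values.

24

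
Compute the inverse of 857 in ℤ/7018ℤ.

5675

gcd(7018, 857) = 1  (7018 = 8·857 + 162, 857 = 5·162 + 47, 162 = 3·47 + 21, 47 = 2·21 + 5, 21 = 4·5 + 1, 5 = 5·1).
Back-substituting, 857·(-1343) + 7018·(164) = 1.
So 857·-1343 ≡ 1 (mod 7018), and -1343 mod 7018 = 5675.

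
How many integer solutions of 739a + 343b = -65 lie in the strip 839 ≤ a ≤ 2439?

gcd(739, 343):
  739 = 2×343 + 53
  343 = 6×53 + 25
  53 = 2×25 + 3
  25 = 8×3 + 1
  3 = 3×1
so gcd(739, 343) = 1.
Back-substitute for Bézout coefficients:
  1 = 25 - 8×3
  ... = 739×(-110) + 343×(237)
Scale by -65: particular solution (7150, -15405); reduce a mod 343: (290, -625).
General solution: a = 290 + 343t, b = -625 - 739t for integer t.
839 ≤ 290 + 343t ≤ 2439 gives t ∈ [2, 6], which is 5 values.

5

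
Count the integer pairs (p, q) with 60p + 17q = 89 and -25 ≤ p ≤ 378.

gcd(60, 17) = 1.
By Bézout, 60×(2) + 17×(-7) = 1.
Particular solution: (8, -23).
General solution: p = 8 + 17t, q = -23 - 60t for integer t.
-25 ≤ 8 + 17t ≤ 378 gives t ∈ [-1, 21], which is 23 values.

23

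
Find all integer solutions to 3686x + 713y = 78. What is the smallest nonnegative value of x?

gcd(3686, 713) = 1.
1 divides 78, so solutions exist.
By Bézout, 3686*(165) + 713*(-853) = 1.
Scale by 78/1 = 78: (x₀, y₀) = (12870, -66534).
General solution: x = 12870 + 713t, y = -66534 - 3686t for integer t.
x ≥ 0: smallest is 12870 mod 713 = 36 (at t = -18), with y = -186.

36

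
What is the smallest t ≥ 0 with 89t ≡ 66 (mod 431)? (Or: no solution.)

393

gcd(431, 89) = 1  (431 = 4*89 + 75, 89 = 1*75 + 14, 75 = 5*14 + 5, 14 = 2*5 + 4, 5 = 1*4 + 1, 4 = 4*1).
1 divides 66, so solutions exist.
Back-substituting, 89*(-92) + 431*(19) = 1.
So 89*(-92) ≡ 1 (mod 431); multiply by 66: t ≡ -6072 (mod 431).
Smallest nonnegative: t = -6072 mod 431 = 393.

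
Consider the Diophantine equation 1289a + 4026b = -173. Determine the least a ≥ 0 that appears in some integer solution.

gcd(4026, 1289):
  4026 = 3·1289 + 159
  1289 = 8·159 + 17
  159 = 9·17 + 6
  17 = 2·6 + 5
  6 = 1·5 + 1
  5 = 5·1
so gcd(4026, 1289) = 1.
1 divides -173, so solutions exist.
Back-substitute for Bézout coefficients:
  1 = 6 - 1·5
  ... = 1289·(-709) + 4026·(227)
Scale by -173/1 = -173: (a₀, b₀) = (122657, -39271).
General solution: a = 122657 + 4026t, b = -39271 - 1289t for integer t.
a ≥ 0: smallest is 122657 mod 4026 = 1877 (at t = -30), with b = -601.

1877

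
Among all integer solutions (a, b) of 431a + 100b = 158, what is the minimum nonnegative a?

18

gcd(431, 100) = 1.
1 divides 158, so solutions exist.
By Bézout, 431×(-29) + 100×(125) = 1.
Scale by 158/1 = 158: (a₀, b₀) = (-4582, 19750).
General solution: a = -4582 + 100t, b = 19750 - 431t for integer t.
a ≥ 0: smallest is -4582 mod 100 = 18 (at t = 46), with b = -76.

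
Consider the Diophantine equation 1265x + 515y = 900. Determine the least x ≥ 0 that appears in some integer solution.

63

gcd(1265, 515) = 5.
5 divides 900, so solutions exist.
By Bézout, 1265×(-46) + 515×(113) = 5.
Scale by 900/5 = 180: (x₀, y₀) = (-8280, 20340).
General solution: x = -8280 + 103t, y = 20340 - 253t for integer t.
x ≥ 0: smallest is -8280 mod 103 = 63 (at t = 81), with y = -153.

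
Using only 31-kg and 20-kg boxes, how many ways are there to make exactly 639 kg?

Need nonnegative integers with 31j + 20k = 639.
gcd(31, 20) = 1, and 31·(-9) + 20·(14) = 1.
So (j₀, k₀) = (-5751, 8946); general j = -5751 + 20t, k = 8946 - 31t.
j ≥ 0 ⇒ t ≥ 288; k ≥ 0 ⇒ t ≤ 288. That's 1 value of t.

1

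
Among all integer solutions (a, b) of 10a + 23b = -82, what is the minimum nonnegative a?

1

gcd(23, 10) = 1  (23 = 2*10 + 3, 10 = 3*3 + 1, 3 = 3*1).
1 divides -82, so solutions exist.
Back-substituting, 10*(7) + 23*(-3) = 1.
Scale by -82/1 = -82: (a₀, b₀) = (-574, 246).
General solution: a = -574 + 23t, b = 246 - 10t for integer t.
a ≥ 0: smallest is -574 mod 23 = 1 (at t = 25), with b = -4.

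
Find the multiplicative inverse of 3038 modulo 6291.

5618

gcd(6291, 3038) = 1  (6291 = 2*3038 + 215, 3038 = 14*215 + 28, 215 = 7*28 + 19, 28 = 1*19 + 9, 19 = 2*9 + 1, 9 = 9*1).
Back-substituting, 3038*(-673) + 6291*(325) = 1.
So 3038*-673 ≡ 1 (mod 6291), and -673 mod 6291 = 5618.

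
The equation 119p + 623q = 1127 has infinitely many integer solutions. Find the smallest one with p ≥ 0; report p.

88

gcd(623, 119):
  623 = 5*119 + 28
  119 = 4*28 + 7
  28 = 4*7
so gcd(623, 119) = 7.
7 divides 1127, so solutions exist.
Back-substitute for Bézout coefficients:
  7 = 119 - 4*28
  ... = 119*(21) + 623*(-4)
Scale by 1127/7 = 161: (p₀, q₀) = (3381, -644).
General solution: p = 3381 + 89t, q = -644 - 17t for integer t.
p ≥ 0: smallest is 3381 mod 89 = 88 (at t = -37), with q = -15.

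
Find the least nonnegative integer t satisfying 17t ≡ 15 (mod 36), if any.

gcd(36, 17) = 1  (36 = 2×17 + 2, 17 = 8×2 + 1, 2 = 2×1).
1 divides 15, so solutions exist.
Back-substituting, 17×(17) + 36×(-8) = 1.
So 17×(17) ≡ 1 (mod 36); multiply by 15: t ≡ 255 (mod 36).
Smallest nonnegative: t = 255 mod 36 = 3.

3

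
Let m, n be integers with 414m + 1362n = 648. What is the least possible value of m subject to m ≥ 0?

120

gcd(1362, 414) = 6  (1362 = 3*414 + 120, 414 = 3*120 + 54, 120 = 2*54 + 12, 54 = 4*12 + 6, 12 = 2*6).
6 divides 648, so solutions exist.
Back-substituting, 414*(102) + 1362*(-31) = 6.
Scale by 648/6 = 108: (m₀, n₀) = (11016, -3348).
General solution: m = 11016 + 227t, n = -3348 - 69t for integer t.
m ≥ 0: smallest is 11016 mod 227 = 120 (at t = -48), with n = -36.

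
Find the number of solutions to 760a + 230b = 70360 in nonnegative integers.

4

gcd(760, 230):
  760 = 3·230 + 70
  230 = 3·70 + 20
  70 = 3·20 + 10
  20 = 2·10
so gcd(760, 230) = 10.
Back-substitute for Bézout coefficients:
  10 = 70 - 3·20
  ... = 760·(10) + 230·(-33)
Scale by 7036: one solution is (70360, -232188). Reduce a mod 23: (3, 296).
General: a = 3 + 23t, b = 296 - 76t.
a ≥ 0 ⇒ t ≥ 0; b ≥ 0 ⇒ t ≤ 3. So t ∈ [0, 3]: 4 solutions.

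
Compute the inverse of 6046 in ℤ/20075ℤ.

17256

gcd(20075, 6046) = 1  (20075 = 3*6046 + 1937, 6046 = 3*1937 + 235, 1937 = 8*235 + 57, 235 = 4*57 + 7, 57 = 8*7 + 1, 7 = 7*1).
Back-substituting, 6046*(-2819) + 20075*(849) = 1.
So 6046*-2819 ≡ 1 (mod 20075), and -2819 mod 20075 = 17256.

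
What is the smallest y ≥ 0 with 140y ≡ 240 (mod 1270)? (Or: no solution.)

38

gcd(1270, 140) = 10.
10 divides 240, so solutions exist.
By Bézout, 140×(-9) + 1270×(1) = 10.
So 140×(-9) ≡ 10 (mod 1270); multiply by 24: y ≡ -216 (mod 127).
Smallest nonnegative: y = -216 mod 127 = 38.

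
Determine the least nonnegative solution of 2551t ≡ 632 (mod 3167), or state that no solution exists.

gcd(3167, 2551) = 1.
1 divides 632, so solutions exist.
By Bézout, 2551*(-910) + 3167*(733) = 1.
So 2551*(-910) ≡ 1 (mod 3167); multiply by 632: t ≡ -575120 (mod 3167).
Smallest nonnegative: t = -575120 mod 3167 = 1274.

1274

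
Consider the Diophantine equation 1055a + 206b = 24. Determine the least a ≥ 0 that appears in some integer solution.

gcd(1055, 206) = 1.
1 divides 24, so solutions exist.
By Bézout, 1055*(33) + 206*(-169) = 1.
Scale by 24/1 = 24: (a₀, b₀) = (792, -4056).
General solution: a = 792 + 206t, b = -4056 - 1055t for integer t.
a ≥ 0: smallest is 792 mod 206 = 174 (at t = -3), with b = -891.

174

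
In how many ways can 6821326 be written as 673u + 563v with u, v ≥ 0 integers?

18

gcd(673, 563):
  673 = 1×563 + 110
  563 = 5×110 + 13
  110 = 8×13 + 6
  13 = 2×6 + 1
  6 = 6×1
so gcd(673, 563) = 1.
Back-substitute for Bézout coefficients:
  1 = 13 - 2×6
  ... = 673×(-87) + 563×(104)
Scale by 6821326: one solution is (-593455362, 709417904). Reduce u mod 563: (123, 11969).
General: u = 123 + 563t, v = 11969 - 673t.
u ≥ 0 ⇒ t ≥ 0; v ≥ 0 ⇒ t ≤ 17. So t ∈ [0, 17]: 18 solutions.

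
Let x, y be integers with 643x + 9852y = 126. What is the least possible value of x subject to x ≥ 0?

3846

gcd(9852, 643) = 1  (9852 = 15*643 + 207, 643 = 3*207 + 22, 207 = 9*22 + 9, 22 = 2*9 + 4, 9 = 2*4 + 1, 4 = 4*1).
1 divides 126, so solutions exist.
Back-substituting, 643*(-2237) + 9852*(146) = 1.
Scale by 126/1 = 126: (x₀, y₀) = (-281862, 18396).
General solution: x = -281862 + 9852t, y = 18396 - 643t for integer t.
x ≥ 0: smallest is -281862 mod 9852 = 3846 (at t = 29), with y = -251.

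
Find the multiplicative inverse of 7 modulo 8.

gcd(8, 7) = 1  (8 = 1*7 + 1, 7 = 7*1).
Back-substituting, 7*(-1) + 8*(1) = 1.
So 7*-1 ≡ 1 (mod 8), and -1 mod 8 = 7.

7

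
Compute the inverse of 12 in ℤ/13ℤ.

12

gcd(13, 12):
  13 = 1·12 + 1
  12 = 12·1
so gcd(13, 12) = 1.
Back-substitute for Bézout coefficients:
  1 = 13 - 1·12
  ... = 12·(-1) + 13·(1)
So 12·-1 ≡ 1 (mod 13), and -1 mod 13 = 12.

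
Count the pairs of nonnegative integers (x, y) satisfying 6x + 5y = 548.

18

gcd(6, 5) = 1.
By Bézout, 6×(1) + 5×(-1) = 1.
One solution: (3, 106).
General: x = 3 + 5t, y = 106 - 6t.
x ≥ 0 ⇒ t ≥ 0; y ≥ 0 ⇒ t ≤ 17. So t ∈ [0, 17]: 18 solutions.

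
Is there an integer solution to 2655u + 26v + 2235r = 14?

gcd(2655, 26):
  2655 = 102×26 + 3
  26 = 8×3 + 2
  3 = 1×2 + 1
  2 = 2×1
so gcd(2655, 26) = 1.
gcd(1, 2235) = 1.
1 divides 14, so integer solutions exist.

yes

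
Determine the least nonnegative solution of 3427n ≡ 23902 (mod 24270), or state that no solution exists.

18406

gcd(24270, 3427):
  24270 = 7·3427 + 281
  3427 = 12·281 + 55
  281 = 5·55 + 6
  55 = 9·6 + 1
  6 = 6·1
so gcd(24270, 3427) = 1.
1 divides 23902, so solutions exist.
Back-substitute for Bézout coefficients:
  1 = 55 - 9·6
  ... = 3427·(3973) + 24270·(-561)
So 3427·(3973) ≡ 1 (mod 24270); multiply by 23902: n ≡ 94962646 (mod 24270).
Smallest nonnegative: n = 94962646 mod 24270 = 18406.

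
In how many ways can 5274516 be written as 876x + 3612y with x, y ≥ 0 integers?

gcd(3612, 876) = 12.
By Bézout, 876*(33) + 3612*(-8) = 12.
One solution: (30, 1453).
General: x = 30 + 301t, y = 1453 - 73t.
x ≥ 0 ⇒ t ≥ 0; y ≥ 0 ⇒ t ≤ 19. So t ∈ [0, 19]: 20 solutions.

20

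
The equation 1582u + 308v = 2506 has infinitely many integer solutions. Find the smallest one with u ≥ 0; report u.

gcd(1582, 308) = 14.
14 divides 2506, so solutions exist.
By Bézout, 1582·(-7) + 308·(36) = 14.
Scale by 2506/14 = 179: (u₀, v₀) = (-1253, 6444).
General solution: u = -1253 + 22t, v = 6444 - 113t for integer t.
u ≥ 0: smallest is -1253 mod 22 = 1 (at t = 57), with v = 3.

1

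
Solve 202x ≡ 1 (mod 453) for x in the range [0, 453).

gcd(453, 202):
  453 = 2·202 + 49
  202 = 4·49 + 6
  49 = 8·6 + 1
  6 = 6·1
so gcd(453, 202) = 1.
Back-substitute for Bézout coefficients:
  1 = 49 - 8·6
  ... = 202·(-74) + 453·(33)
So 202·-74 ≡ 1 (mod 453), and -74 mod 453 = 379.

379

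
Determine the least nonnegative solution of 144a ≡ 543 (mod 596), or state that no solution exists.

gcd(596, 144) = 4.
4 does not divide 543, so the congruence has no solution.

no solution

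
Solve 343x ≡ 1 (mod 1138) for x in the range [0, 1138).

783

gcd(1138, 343):
  1138 = 3·343 + 109
  343 = 3·109 + 16
  109 = 6·16 + 13
  16 = 1·13 + 3
  13 = 4·3 + 1
  3 = 3·1
so gcd(1138, 343) = 1.
Back-substitute for Bézout coefficients:
  1 = 13 - 4·3
  ... = 343·(-355) + 1138·(107)
So 343·-355 ≡ 1 (mod 1138), and -355 mod 1138 = 783.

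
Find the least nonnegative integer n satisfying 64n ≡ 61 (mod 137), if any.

gcd(137, 64) = 1  (137 = 2·64 + 9, 64 = 7·9 + 1, 9 = 9·1).
1 divides 61, so solutions exist.
Back-substituting, 64·(15) + 137·(-7) = 1.
So 64·(15) ≡ 1 (mod 137); multiply by 61: n ≡ 915 (mod 137).
Smallest nonnegative: n = 915 mod 137 = 93.

93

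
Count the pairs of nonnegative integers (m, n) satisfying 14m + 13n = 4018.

23

gcd(14, 13) = 1  (14 = 1*13 + 1, 13 = 13*1).
Back-substituting, 14*(1) + 13*(-1) = 1.
Scale by 4018: one solution is (4018, -4018). Reduce m mod 13: (1, 308).
General: m = 1 + 13t, n = 308 - 14t.
m ≥ 0 ⇒ t ≥ 0; n ≥ 0 ⇒ t ≤ 22. So t ∈ [0, 22]: 23 solutions.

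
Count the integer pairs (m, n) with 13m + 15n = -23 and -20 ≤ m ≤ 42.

gcd(15, 13) = 1  (15 = 1*13 + 2, 13 = 6*2 + 1, 2 = 2*1).
Back-substituting, 13*(7) + 15*(-6) = 1.
Scale by -23: particular solution (-161, 138); reduce m mod 15: (4, -5).
General solution: m = 4 + 15t, n = -5 - 13t for integer t.
-20 ≤ 4 + 15t ≤ 42 gives t ∈ [-1, 2], which is 4 values.

4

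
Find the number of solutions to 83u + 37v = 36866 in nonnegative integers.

gcd(83, 37) = 1.
By Bézout, 83×(-4) + 37×(9) = 1.
One solution: (18, 956).
General: u = 18 + 37t, v = 956 - 83t.
u ≥ 0 ⇒ t ≥ 0; v ≥ 0 ⇒ t ≤ 11. So t ∈ [0, 11]: 12 solutions.

12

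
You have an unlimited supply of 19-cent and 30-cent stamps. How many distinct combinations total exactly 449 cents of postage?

1

Need nonnegative integers with 19j + 30k = 449.
gcd(19, 30) = 1, and 19·(-11) + 30·(7) = 1.
So (j₀, k₀) = (-4939, 3143); general j = -4939 + 30t, k = 3143 - 19t.
j ≥ 0 ⇒ t ≥ 165; k ≥ 0 ⇒ t ≤ 165. That's 1 value of t.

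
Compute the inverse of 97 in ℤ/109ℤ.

9

gcd(109, 97) = 1.
By Bézout, 97*(9) + 109*(-8) = 1.
So 97*9 ≡ 1 (mod 109), and 9 mod 109 = 9.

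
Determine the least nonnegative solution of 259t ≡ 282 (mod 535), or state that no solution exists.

313

gcd(535, 259) = 1.
1 divides 282, so solutions exist.
By Bézout, 259*(-126) + 535*(61) = 1.
So 259*(-126) ≡ 1 (mod 535); multiply by 282: t ≡ -35532 (mod 535).
Smallest nonnegative: t = -35532 mod 535 = 313.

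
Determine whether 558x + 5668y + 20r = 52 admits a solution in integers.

yes

gcd(5668, 558) = 2  (5668 = 10×558 + 88, 558 = 6×88 + 30, 88 = 2×30 + 28, 30 = 1×28 + 2, 28 = 14×2).
gcd(2, 20) = 2.
2 divides 52, so integer solutions exist.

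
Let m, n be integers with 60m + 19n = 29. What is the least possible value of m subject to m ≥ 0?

gcd(60, 19):
  60 = 3·19 + 3
  19 = 6·3 + 1
  3 = 3·1
so gcd(60, 19) = 1.
1 divides 29, so solutions exist.
Back-substitute for Bézout coefficients:
  1 = 19 - 6·3
  ... = 60·(-6) + 19·(19)
Scale by 29/1 = 29: (m₀, n₀) = (-174, 551).
General solution: m = -174 + 19t, n = 551 - 60t for integer t.
m ≥ 0: smallest is -174 mod 19 = 16 (at t = 10), with n = -49.

16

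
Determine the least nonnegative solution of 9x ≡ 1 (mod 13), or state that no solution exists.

3

gcd(13, 9):
  13 = 1·9 + 4
  9 = 2·4 + 1
  4 = 4·1
so gcd(13, 9) = 1.
1 divides 1, so solutions exist.
Back-substitute for Bézout coefficients:
  1 = 9 - 2·4
  ... = 9·(3) + 13·(-2)
So 9·(3) ≡ 1 (mod 13); multiply by 1: x ≡ 3 (mod 13).
Smallest nonnegative: x = 3 mod 13 = 3.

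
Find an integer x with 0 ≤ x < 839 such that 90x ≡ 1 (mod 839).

289

gcd(839, 90) = 1  (839 = 9*90 + 29, 90 = 3*29 + 3, 29 = 9*3 + 2, 3 = 1*2 + 1, 2 = 2*1).
Back-substituting, 90*(289) + 839*(-31) = 1.
So 90*289 ≡ 1 (mod 839), and 289 mod 839 = 289.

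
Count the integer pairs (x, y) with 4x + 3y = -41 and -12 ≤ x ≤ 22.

12

gcd(4, 3):
  4 = 1×3 + 1
  3 = 3×1
so gcd(4, 3) = 1.
Back-substitute for Bézout coefficients:
  1 = 4 - 1×3
  ... = 4×(1) + 3×(-1)
Scale by -41: particular solution (-41, 41); reduce x mod 3: (1, -15).
General solution: x = 1 + 3t, y = -15 - 4t for integer t.
-12 ≤ 1 + 3t ≤ 22 gives t ∈ [-4, 7], which is 12 values.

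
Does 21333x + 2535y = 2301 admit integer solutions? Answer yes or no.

yes

gcd(21333, 2535):
  21333 = 8*2535 + 1053
  2535 = 2*1053 + 429
  1053 = 2*429 + 195
  429 = 2*195 + 39
  195 = 5*39
so gcd(21333, 2535) = 39.
39 divides 2301, so integer solutions exist.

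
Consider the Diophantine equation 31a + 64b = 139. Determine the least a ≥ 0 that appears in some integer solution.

21

gcd(64, 31) = 1  (64 = 2*31 + 2, 31 = 15*2 + 1, 2 = 2*1).
1 divides 139, so solutions exist.
Back-substituting, 31*(31) + 64*(-15) = 1.
Scale by 139/1 = 139: (a₀, b₀) = (4309, -2085).
General solution: a = 4309 + 64t, b = -2085 - 31t for integer t.
a ≥ 0: smallest is 4309 mod 64 = 21 (at t = -67), with b = -8.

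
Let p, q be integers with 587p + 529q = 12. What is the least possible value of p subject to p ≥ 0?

gcd(587, 529):
  587 = 1*529 + 58
  529 = 9*58 + 7
  58 = 8*7 + 2
  7 = 3*2 + 1
  2 = 2*1
so gcd(587, 529) = 1.
1 divides 12, so solutions exist.
Back-substitute for Bézout coefficients:
  1 = 7 - 3*2
  ... = 587*(-228) + 529*(253)
Scale by 12/1 = 12: (p₀, q₀) = (-2736, 3036).
General solution: p = -2736 + 529t, q = 3036 - 587t for integer t.
p ≥ 0: smallest is -2736 mod 529 = 438 (at t = 6), with q = -486.

438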